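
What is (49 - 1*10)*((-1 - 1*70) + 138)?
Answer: 2613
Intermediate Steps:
(49 - 1*10)*((-1 - 1*70) + 138) = (49 - 10)*((-1 - 70) + 138) = 39*(-71 + 138) = 39*67 = 2613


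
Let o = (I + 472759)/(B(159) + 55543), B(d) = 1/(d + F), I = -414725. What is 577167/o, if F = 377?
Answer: 17182867038183/31106224 ≈ 5.5239e+5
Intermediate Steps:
B(d) = 1/(377 + d) (B(d) = 1/(d + 377) = 1/(377 + d))
o = 31106224/29771049 (o = (-414725 + 472759)/(1/(377 + 159) + 55543) = 58034/(1/536 + 55543) = 58034/(29771049/536) = 58034*(536/29771049) = 31106224/29771049 ≈ 1.0448)
577167/o = 577167/(31106224/29771049) = 577167*(29771049/31106224) = 17182867038183/31106224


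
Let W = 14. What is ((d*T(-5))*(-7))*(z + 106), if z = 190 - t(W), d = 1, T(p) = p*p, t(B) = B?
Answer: -49350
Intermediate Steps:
T(p) = p²
z = 176 (z = 190 - 1*14 = 190 - 14 = 176)
((d*T(-5))*(-7))*(z + 106) = ((1*(-5)²)*(-7))*(176 + 106) = ((1*25)*(-7))*282 = (25*(-7))*282 = -175*282 = -49350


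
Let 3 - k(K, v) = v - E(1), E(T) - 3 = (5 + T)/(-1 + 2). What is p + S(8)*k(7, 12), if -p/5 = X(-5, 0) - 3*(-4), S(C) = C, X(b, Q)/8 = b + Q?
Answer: 140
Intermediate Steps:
X(b, Q) = 8*Q + 8*b (X(b, Q) = 8*(b + Q) = 8*(Q + b) = 8*Q + 8*b)
p = 140 (p = -5*((8*0 + 8*(-5)) - 3*(-4)) = -5*((0 - 40) + 12) = -5*(-40 + 12) = -5*(-28) = 140)
E(T) = 8 + T (E(T) = 3 + (5 + T)/(-1 + 2) = 3 + (5 + T)/1 = 3 + (5 + T)*1 = 3 + (5 + T) = 8 + T)
k(K, v) = 12 - v (k(K, v) = 3 - (v - (8 + 1)) = 3 - (v - 1*9) = 3 - (v - 9) = 3 - (-9 + v) = 3 + (9 - v) = 12 - v)
p + S(8)*k(7, 12) = 140 + 8*(12 - 1*12) = 140 + 8*(12 - 12) = 140 + 8*0 = 140 + 0 = 140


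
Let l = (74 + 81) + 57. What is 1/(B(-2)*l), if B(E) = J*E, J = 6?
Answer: -1/2544 ≈ -0.00039308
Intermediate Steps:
l = 212 (l = 155 + 57 = 212)
B(E) = 6*E
1/(B(-2)*l) = 1/((6*(-2))*212) = 1/(-12*212) = 1/(-2544) = -1/2544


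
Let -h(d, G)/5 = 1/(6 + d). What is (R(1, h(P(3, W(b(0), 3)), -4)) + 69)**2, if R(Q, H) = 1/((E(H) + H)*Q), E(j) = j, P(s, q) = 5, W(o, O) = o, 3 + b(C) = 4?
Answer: 461041/100 ≈ 4610.4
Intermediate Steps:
b(C) = 1 (b(C) = -3 + 4 = 1)
h(d, G) = -5/(6 + d)
R(Q, H) = 1/(2*H*Q) (R(Q, H) = 1/((H + H)*Q) = 1/(((2*H))*Q) = (1/(2*H))/Q = 1/(2*H*Q))
(R(1, h(P(3, W(b(0), 3)), -4)) + 69)**2 = ((1/2)/(-5/(6 + 5)*1) + 69)**2 = ((1/2)*1/(-5/11) + 69)**2 = ((1/2)*(-11/5)*1 + 69)**2 = (-11/10 + 69)**2 = (679/10)**2 = 461041/100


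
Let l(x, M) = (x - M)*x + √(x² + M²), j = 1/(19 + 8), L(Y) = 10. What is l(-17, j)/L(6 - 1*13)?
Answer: 782/27 + √210682/270 ≈ 30.663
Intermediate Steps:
j = 1/27 ≈ 0.037037
l(x, M) = √(M² + x²) + x*(x - M) (l(x, M) = x*(x - M) + √(M² + x²) = √(M² + x²) + x*(x - M))
l(-17, j)/L(6 - 1*13) = ((-17)² + √((1/27)² + (-17)²) - 1*1/27*(-17))/10 = (289 + √(1/729 + 289) + 17/27)*(⅒) = (289 + √(210682/729) + 17/27)*(⅒) = (289 + √210682/27 + 17/27)*(⅒) = (7820/27 + √210682/27)*(⅒) = 782/27 + √210682/270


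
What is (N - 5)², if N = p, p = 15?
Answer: 100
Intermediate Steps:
N = 15
(N - 5)² = (15 - 5)² = 10² = 100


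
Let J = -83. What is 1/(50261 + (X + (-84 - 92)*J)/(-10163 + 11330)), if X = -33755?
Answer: 1167/58635440 ≈ 1.9903e-5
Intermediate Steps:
1/(50261 + (X + (-84 - 92)*J)/(-10163 + 11330)) = 1/(50261 + (-33755 + (-84 - 92)*(-83))/(-10163 + 11330)) = 1/(50261 + (-33755 - 176*(-83))/1167) = 1/(50261 + (-33755 + 14608)*(1/1167)) = 1/(50261 - 19147*1/1167) = 1/(50261 - 19147/1167) = 1/(58635440/1167) = 1167/58635440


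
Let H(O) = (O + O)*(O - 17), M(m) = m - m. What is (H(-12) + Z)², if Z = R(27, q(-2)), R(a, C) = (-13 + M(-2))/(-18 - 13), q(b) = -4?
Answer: 466084921/961 ≈ 4.8500e+5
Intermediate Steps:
M(m) = 0
R(a, C) = 13/31 (R(a, C) = (-13 + 0)/(-18 - 13) = -13/(-31) = -13*(-1/31) = 13/31)
H(O) = 2*O*(-17 + O) (H(O) = (2*O)*(-17 + O) = 2*O*(-17 + O))
Z = 13/31 ≈ 0.41935
(H(-12) + Z)² = (2*(-12)*(-17 - 12) + 13/31)² = (2*(-12)*(-29) + 13/31)² = (696 + 13/31)² = (21589/31)² = 466084921/961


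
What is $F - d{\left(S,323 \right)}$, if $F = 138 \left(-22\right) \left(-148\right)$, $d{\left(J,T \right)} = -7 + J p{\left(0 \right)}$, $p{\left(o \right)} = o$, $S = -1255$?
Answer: $449335$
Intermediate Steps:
$d{\left(J,T \right)} = -7$ ($d{\left(J,T \right)} = -7 + J 0 = -7 + 0 = -7$)
$F = 449328$ ($F = \left(-3036\right) \left(-148\right) = 449328$)
$F - d{\left(S,323 \right)} = 449328 - -7 = 449328 + 7 = 449335$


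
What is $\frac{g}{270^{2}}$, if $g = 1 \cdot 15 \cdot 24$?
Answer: $\frac{2}{405} \approx 0.0049383$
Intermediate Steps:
$g = 360$ ($g = 15 \cdot 24 = 360$)
$\frac{g}{270^{2}} = \frac{360}{270^{2}} = \frac{360}{72900} = 360 \cdot \frac{1}{72900} = \frac{2}{405}$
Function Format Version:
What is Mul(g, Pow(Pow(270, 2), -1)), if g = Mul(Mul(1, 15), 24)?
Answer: Rational(2, 405) ≈ 0.0049383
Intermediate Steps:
g = 360 (g = Mul(15, 24) = 360)
Mul(g, Pow(Pow(270, 2), -1)) = Mul(360, Pow(Pow(270, 2), -1)) = Mul(360, Pow(72900, -1)) = Mul(360, Rational(1, 72900)) = Rational(2, 405)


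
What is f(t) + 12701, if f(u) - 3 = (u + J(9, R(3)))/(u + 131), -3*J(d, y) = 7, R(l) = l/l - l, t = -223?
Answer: 876745/69 ≈ 12706.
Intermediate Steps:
R(l) = 1 - l
J(d, y) = -7/3 (J(d, y) = -⅓*7 = -7/3)
f(u) = 3 + (-7/3 + u)/(131 + u) (f(u) = 3 + (u - 7/3)/(u + 131) = 3 + (-7/3 + u)/(131 + u))
f(t) + 12701 = 4*(293 + 3*(-223))/(3*(131 - 223)) + 12701 = (4/3)*(293 - 669)/(-92) + 12701 = (4/3)*(-1/92)*(-376) + 12701 = 376/69 + 12701 = 876745/69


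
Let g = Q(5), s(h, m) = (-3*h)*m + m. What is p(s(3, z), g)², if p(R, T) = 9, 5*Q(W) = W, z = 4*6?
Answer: 81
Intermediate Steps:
z = 24
Q(W) = W/5
s(h, m) = m - 3*h*m (s(h, m) = -3*h*m + m = m - 3*h*m)
g = 1 (g = (⅕)*5 = 1)
p(s(3, z), g)² = 9² = 81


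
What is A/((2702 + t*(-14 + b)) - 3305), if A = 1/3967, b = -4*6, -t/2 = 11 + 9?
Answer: 1/3637739 ≈ 2.7490e-7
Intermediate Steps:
t = -40 (t = -2*(11 + 9) = -2*20 = -40)
b = -24
A = 1/3967 ≈ 0.00025208
A/((2702 + t*(-14 + b)) - 3305) = 1/(3967*((2702 - 40*(-14 - 24)) - 3305)) = 1/(3967*((2702 - 40*(-38)) - 3305)) = 1/(3967*((2702 + 1520) - 3305)) = 1/(3967*(4222 - 3305)) = (1/3967)/917 = (1/3967)*(1/917) = 1/3637739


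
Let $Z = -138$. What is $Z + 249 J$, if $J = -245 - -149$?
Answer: $-24042$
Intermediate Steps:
$J = -96$ ($J = -245 + 149 = -96$)
$Z + 249 J = -138 + 249 \left(-96\right) = -138 - 23904 = -24042$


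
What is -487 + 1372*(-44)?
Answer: -60855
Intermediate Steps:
-487 + 1372*(-44) = -487 - 60368 = -60855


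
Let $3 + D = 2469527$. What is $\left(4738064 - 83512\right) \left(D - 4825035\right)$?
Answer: $-10963848436072$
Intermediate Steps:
$D = 2469524$ ($D = -3 + 2469527 = 2469524$)
$\left(4738064 - 83512\right) \left(D - 4825035\right) = \left(4738064 - 83512\right) \left(2469524 - 4825035\right) = 4654552 \left(-2355511\right) = -10963848436072$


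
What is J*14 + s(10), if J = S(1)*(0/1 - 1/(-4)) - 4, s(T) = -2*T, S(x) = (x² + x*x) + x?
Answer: -131/2 ≈ -65.500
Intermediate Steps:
S(x) = x + 2*x² (S(x) = (x² + x²) + x = 2*x² + x = x + 2*x²)
J = -13/4 (J = (1*(1 + 2*1))*(0/1 - 1/(-4)) - 4 = (1*(1 + 2))*(0*1 - 1*(-¼)) - 4 = (1*3)*(0 + ¼) - 4 = 3*(¼) - 4 = ¾ - 4 = -13/4 ≈ -3.2500)
J*14 + s(10) = -13/4*14 - 2*10 = -91/2 - 20 = -131/2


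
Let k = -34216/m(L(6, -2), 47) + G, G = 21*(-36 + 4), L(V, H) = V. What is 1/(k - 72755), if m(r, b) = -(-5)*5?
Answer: -25/1869891 ≈ -1.3370e-5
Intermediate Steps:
m(r, b) = 25 (m(r, b) = -1*(-25) = 25)
G = -672 (G = 21*(-32) = -672)
k = -51016/25 (k = -34216/25 - 672 = -51016/25 ≈ -2040.6)
1/(k - 72755) = 1/(-51016/25 - 72755) = 1/(-1869891/25) = -25/1869891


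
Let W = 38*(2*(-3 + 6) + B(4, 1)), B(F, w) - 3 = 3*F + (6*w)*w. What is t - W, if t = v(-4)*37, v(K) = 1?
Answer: -989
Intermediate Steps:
B(F, w) = 3 + 3*F + 6*w**2 (B(F, w) = 3 + (3*F + (6*w)*w) = 3 + (3*F + 6*w**2) = 3 + 3*F + 6*w**2)
t = 37 (t = 1*37 = 37)
W = 1026 (W = 38*(2*(-3 + 6) + (3 + 3*4 + 6*1**2)) = 38*(2*3 + (3 + 12 + 6*1)) = 38*(6 + (3 + 12 + 6)) = 38*(6 + 21) = 38*27 = 1026)
t - W = 37 - 1*1026 = 37 - 1026 = -989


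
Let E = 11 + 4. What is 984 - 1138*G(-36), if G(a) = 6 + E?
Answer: -22914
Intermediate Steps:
E = 15
G(a) = 21 (G(a) = 6 + 15 = 21)
984 - 1138*G(-36) = 984 - 1138*21 = 984 - 23898 = -22914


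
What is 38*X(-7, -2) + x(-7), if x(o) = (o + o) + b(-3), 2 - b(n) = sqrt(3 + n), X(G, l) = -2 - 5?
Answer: -278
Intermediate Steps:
X(G, l) = -7
b(n) = 2 - sqrt(3 + n)
x(o) = 2 + 2*o (x(o) = (o + o) + (2 - sqrt(3 - 3)) = 2*o + (2 - sqrt(0)) = 2*o + (2 - 1*0) = 2*o + (2 + 0) = 2*o + 2 = 2 + 2*o)
38*X(-7, -2) + x(-7) = 38*(-7) + (2 + 2*(-7)) = -266 + (2 - 14) = -266 - 12 = -278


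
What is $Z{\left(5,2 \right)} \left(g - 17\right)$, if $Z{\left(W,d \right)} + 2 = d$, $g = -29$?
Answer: $0$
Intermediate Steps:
$Z{\left(W,d \right)} = -2 + d$
$Z{\left(5,2 \right)} \left(g - 17\right) = \left(-2 + 2\right) \left(-29 - 17\right) = 0 \left(-46\right) = 0$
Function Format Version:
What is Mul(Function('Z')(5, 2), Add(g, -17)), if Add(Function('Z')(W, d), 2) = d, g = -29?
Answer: 0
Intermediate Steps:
Function('Z')(W, d) = Add(-2, d)
Mul(Function('Z')(5, 2), Add(g, -17)) = Mul(Add(-2, 2), Add(-29, -17)) = Mul(0, -46) = 0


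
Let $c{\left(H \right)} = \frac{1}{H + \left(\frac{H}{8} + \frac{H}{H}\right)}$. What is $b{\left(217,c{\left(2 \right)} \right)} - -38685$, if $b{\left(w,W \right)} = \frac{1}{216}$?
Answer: $\frac{8355961}{216} \approx 38685.0$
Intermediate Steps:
$c{\left(H \right)} = \frac{1}{1 + \frac{9 H}{8}}$ ($c{\left(H \right)} = \frac{1}{H + \left(H \frac{1}{8} + 1\right)} = \frac{1}{H + \left(\frac{H}{8} + 1\right)} = \frac{1}{H + \left(1 + \frac{H}{8}\right)} = \frac{1}{1 + \frac{9 H}{8}}$)
$b{\left(w,W \right)} = \frac{1}{216}$
$b{\left(217,c{\left(2 \right)} \right)} - -38685 = \frac{1}{216} - -38685 = \frac{1}{216} + 38685 = \frac{8355961}{216}$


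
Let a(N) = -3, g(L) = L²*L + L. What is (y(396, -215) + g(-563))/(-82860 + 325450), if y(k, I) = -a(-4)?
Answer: -178454107/242590 ≈ -735.62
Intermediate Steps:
g(L) = L + L³ (g(L) = L³ + L = L + L³)
y(k, I) = 3 (y(k, I) = -1*(-3) = 3)
(y(396, -215) + g(-563))/(-82860 + 325450) = (3 + (-563 + (-563)³))/(-82860 + 325450) = (3 + (-563 - 178453547))/242590 = (3 - 178454110)*(1/242590) = -178454107*1/242590 = -178454107/242590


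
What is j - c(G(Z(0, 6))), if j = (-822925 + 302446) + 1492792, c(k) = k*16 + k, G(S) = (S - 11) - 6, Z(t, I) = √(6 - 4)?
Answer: 972602 - 17*√2 ≈ 9.7258e+5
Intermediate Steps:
Z(t, I) = √2
G(S) = -17 + S (G(S) = (-11 + S) - 6 = -17 + S)
c(k) = 17*k (c(k) = 16*k + k = 17*k)
j = 972313 (j = -520479 + 1492792 = 972313)
j - c(G(Z(0, 6))) = 972313 - 17*(-17 + √2) = 972313 - (-289 + 17*√2) = 972313 + (289 - 17*√2) = 972602 - 17*√2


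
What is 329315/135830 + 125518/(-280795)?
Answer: 15084179097/7628076970 ≈ 1.9775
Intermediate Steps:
329315/135830 + 125518/(-280795) = 329315*(1/135830) + 125518*(-1/280795) = 65863/27166 - 125518/280795 = 15084179097/7628076970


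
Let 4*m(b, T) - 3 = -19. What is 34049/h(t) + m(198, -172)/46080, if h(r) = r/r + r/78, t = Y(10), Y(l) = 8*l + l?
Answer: 1274794553/80640 ≈ 15808.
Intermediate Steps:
Y(l) = 9*l
t = 90 (t = 9*10 = 90)
h(r) = 1 + r/78 (h(r) = 1 + r*(1/78) = 1 + r/78)
m(b, T) = -4 (m(b, T) = ¾ + (¼)*(-19) = ¾ - 19/4 = -4)
34049/h(t) + m(198, -172)/46080 = 34049/(1 + (1/78)*90) - 4/46080 = 34049/(1 + 15/13) - 4*1/46080 = 34049/(28/13) - 1/11520 = 34049*(13/28) - 1/11520 = 442637/28 - 1/11520 = 1274794553/80640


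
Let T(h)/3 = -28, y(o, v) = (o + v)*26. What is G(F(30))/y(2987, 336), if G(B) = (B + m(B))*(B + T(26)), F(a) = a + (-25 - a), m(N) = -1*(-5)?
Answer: 1090/43199 ≈ 0.025232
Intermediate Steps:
m(N) = 5
y(o, v) = 26*o + 26*v
F(a) = -25
T(h) = -84 (T(h) = 3*(-28) = -84)
G(B) = (-84 + B)*(5 + B) (G(B) = (B + 5)*(B - 84) = (5 + B)*(-84 + B) = (-84 + B)*(5 + B))
G(F(30))/y(2987, 336) = (-420 + (-25)² - 79*(-25))/(26*2987 + 26*336) = (-420 + 625 + 1975)/(77662 + 8736) = 2180/86398 = 2180*(1/86398) = 1090/43199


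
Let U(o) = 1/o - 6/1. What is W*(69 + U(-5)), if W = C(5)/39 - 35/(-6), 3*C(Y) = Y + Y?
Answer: 43489/117 ≈ 371.70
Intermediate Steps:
C(Y) = 2*Y/3 (C(Y) = (Y + Y)/3 = (2*Y)/3 = 2*Y/3)
U(o) = -6 + 1/o (U(o) = 1/o - 6*1 = 1/o - 6 = -6 + 1/o)
W = 1385/234 (W = ((2/3)*5)/39 - 35/(-6) = (10/3)*(1/39) - 35*(-1/6) = 10/117 + 35/6 = 1385/234 ≈ 5.9188)
W*(69 + U(-5)) = 1385*(69 + (-6 + 1/(-5)))/234 = 1385*(69 + (-6 - 1/5))/234 = 1385*(69 - 31/5)/234 = (1385/234)*(314/5) = 43489/117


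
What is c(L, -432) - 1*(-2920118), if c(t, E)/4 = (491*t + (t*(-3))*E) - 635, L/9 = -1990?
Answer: -125103102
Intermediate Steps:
L = -17910 (L = 9*(-1990) = -17910)
c(t, E) = -2540 + 1964*t - 12*E*t (c(t, E) = 4*((491*t + (t*(-3))*E) - 635) = 4*((491*t + (-3*t)*E) - 635) = 4*((491*t - 3*E*t) - 635) = 4*(-635 + 491*t - 3*E*t) = -2540 + 1964*t - 12*E*t)
c(L, -432) - 1*(-2920118) = (-2540 + 1964*(-17910) - 12*(-432)*(-17910)) - 1*(-2920118) = (-2540 - 35175240 - 92845440) + 2920118 = -128023220 + 2920118 = -125103102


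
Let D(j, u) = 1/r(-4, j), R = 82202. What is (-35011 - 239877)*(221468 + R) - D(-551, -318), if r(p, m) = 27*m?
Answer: -1241861130007919/14877 ≈ -8.3475e+10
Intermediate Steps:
D(j, u) = 1/(27*j)
(-35011 - 239877)*(221468 + R) - D(-551, -318) = (-35011 - 239877)*(221468 + 82202) - 1/(27*(-551)) = -274888*303670 - (-1)/(27*551) = -83475238960 - 1*(-1/14877) = -83475238960 + 1/14877 = -1241861130007919/14877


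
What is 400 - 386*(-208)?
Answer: 80688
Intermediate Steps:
400 - 386*(-208) = 400 + 80288 = 80688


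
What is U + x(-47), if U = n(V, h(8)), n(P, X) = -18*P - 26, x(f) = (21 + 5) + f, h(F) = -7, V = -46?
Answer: 781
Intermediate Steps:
x(f) = 26 + f
n(P, X) = -26 - 18*P
U = 802 (U = -26 - 18*(-46) = -26 + 828 = 802)
U + x(-47) = 802 + (26 - 47) = 802 - 21 = 781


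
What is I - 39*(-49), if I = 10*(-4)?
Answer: 1871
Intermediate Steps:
I = -40
I - 39*(-49) = -40 - 39*(-49) = -40 + 1911 = 1871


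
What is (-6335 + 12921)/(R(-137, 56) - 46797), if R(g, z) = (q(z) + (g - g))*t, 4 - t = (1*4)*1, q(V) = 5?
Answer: -6586/46797 ≈ -0.14074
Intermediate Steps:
t = 0 (t = 4 - 1*4 = 4 - 4 = 0)
R(g, z) = 0 (R(g, z) = (5 + (g - g))*0 = (5 + 0)*0 = 5*0 = 0)
(-6335 + 12921)/(R(-137, 56) - 46797) = (-6335 + 12921)/(0 - 46797) = 6586/(-46797) = 6586*(-1/46797) = -6586/46797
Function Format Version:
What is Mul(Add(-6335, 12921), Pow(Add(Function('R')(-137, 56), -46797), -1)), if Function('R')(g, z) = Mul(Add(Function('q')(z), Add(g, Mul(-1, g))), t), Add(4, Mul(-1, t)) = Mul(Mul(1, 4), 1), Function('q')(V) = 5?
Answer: Rational(-6586, 46797) ≈ -0.14074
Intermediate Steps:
t = 0 (t = Add(4, Mul(-1, Mul(Mul(1, 4), 1))) = Add(4, Mul(-1, Mul(4, 1))) = Add(4, Mul(-1, 4)) = Add(4, -4) = 0)
Function('R')(g, z) = 0 (Function('R')(g, z) = Mul(Add(5, Add(g, Mul(-1, g))), 0) = Mul(Add(5, 0), 0) = Mul(5, 0) = 0)
Mul(Add(-6335, 12921), Pow(Add(Function('R')(-137, 56), -46797), -1)) = Mul(Add(-6335, 12921), Pow(Add(0, -46797), -1)) = Mul(6586, Pow(-46797, -1)) = Mul(6586, Rational(-1, 46797)) = Rational(-6586, 46797)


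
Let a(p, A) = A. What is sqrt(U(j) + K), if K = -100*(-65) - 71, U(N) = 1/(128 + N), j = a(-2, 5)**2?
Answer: sqrt(16721846)/51 ≈ 80.181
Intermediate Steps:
j = 25 (j = 5**2 = 25)
K = 6429 (K = 6500 - 71 = 6429)
sqrt(U(j) + K) = sqrt(1/(128 + 25) + 6429) = sqrt(1/153 + 6429) = sqrt(983638/153) = sqrt(16721846)/51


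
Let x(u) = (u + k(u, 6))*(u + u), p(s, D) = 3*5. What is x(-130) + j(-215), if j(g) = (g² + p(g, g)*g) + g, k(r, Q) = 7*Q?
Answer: 65665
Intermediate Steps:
p(s, D) = 15
j(g) = g² + 16*g (j(g) = (g² + 15*g) + g = g² + 16*g)
x(u) = 2*u*(42 + u) (x(u) = (u + 7*6)*(u + u) = (u + 42)*(2*u) = (42 + u)*(2*u) = 2*u*(42 + u))
x(-130) + j(-215) = 2*(-130)*(42 - 130) - 215*(16 - 215) = 2*(-130)*(-88) - 215*(-199) = 22880 + 42785 = 65665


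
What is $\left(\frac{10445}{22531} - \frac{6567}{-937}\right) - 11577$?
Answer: $- \frac{244250631577}{21111547} \approx -11570.0$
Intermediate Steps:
$\left(\frac{10445}{22531} - \frac{6567}{-937}\right) - 11577 = \left(10445 \cdot \frac{1}{22531} - - \frac{6567}{937}\right) - 11577 = \left(\frac{10445}{22531} + \frac{6567}{937}\right) - 11577 = \frac{157748042}{21111547} - 11577 = - \frac{244250631577}{21111547}$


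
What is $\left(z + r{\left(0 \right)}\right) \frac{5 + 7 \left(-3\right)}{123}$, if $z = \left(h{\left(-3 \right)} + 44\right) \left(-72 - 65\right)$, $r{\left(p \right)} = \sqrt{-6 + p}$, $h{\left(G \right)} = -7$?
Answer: $\frac{81104}{123} - \frac{16 i \sqrt{6}}{123} \approx 659.38 - 0.31863 i$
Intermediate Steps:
$z = -5069$ ($z = \left(-7 + 44\right) \left(-72 - 65\right) = 37 \left(-137\right) = -5069$)
$\left(z + r{\left(0 \right)}\right) \frac{5 + 7 \left(-3\right)}{123} = \left(-5069 + \sqrt{-6 + 0}\right) \frac{5 + 7 \left(-3\right)}{123} = \left(-5069 + \sqrt{-6}\right) \left(5 - 21\right) \frac{1}{123} = \left(-5069 + i \sqrt{6}\right) \left(\left(-16\right) \frac{1}{123}\right) = \left(-5069 + i \sqrt{6}\right) \left(- \frac{16}{123}\right) = \frac{81104}{123} - \frac{16 i \sqrt{6}}{123}$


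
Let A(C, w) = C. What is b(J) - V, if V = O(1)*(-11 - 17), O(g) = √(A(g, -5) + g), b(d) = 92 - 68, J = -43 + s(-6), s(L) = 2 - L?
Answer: 24 + 28*√2 ≈ 63.598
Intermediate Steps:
J = -35 (J = -43 + (2 - 1*(-6)) = -43 + (2 + 6) = -43 + 8 = -35)
b(d) = 24
O(g) = √2*√g (O(g) = √(g + g) = √(2*g) = √2*√g)
V = -28*√2 (V = (√2*√1)*(-11 - 17) = (√2*1)*(-28) = √2*(-28) = -28*√2 ≈ -39.598)
b(J) - V = 24 - (-28)*√2 = 24 + 28*√2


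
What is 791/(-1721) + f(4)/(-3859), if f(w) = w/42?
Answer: -64105291/139468119 ≈ -0.45964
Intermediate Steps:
f(w) = w/42 (f(w) = w*(1/42) = w/42)
791/(-1721) + f(4)/(-3859) = 791/(-1721) + ((1/42)*4)/(-3859) = 791*(-1/1721) + (2/21)*(-1/3859) = -791/1721 - 2/81039 = -64105291/139468119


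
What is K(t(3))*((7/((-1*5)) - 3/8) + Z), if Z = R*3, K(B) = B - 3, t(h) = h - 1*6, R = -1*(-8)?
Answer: -2667/20 ≈ -133.35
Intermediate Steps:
R = 8
t(h) = -6 + h (t(h) = h - 6 = -6 + h)
K(B) = -3 + B
Z = 24 (Z = 8*3 = 24)
K(t(3))*((7/((-1*5)) - 3/8) + Z) = (-3 + (-6 + 3))*((7/((-1*5)) - 3/8) + 24) = (-3 - 3)*((7/(-5) - 3*⅛) + 24) = -6*((7*(-⅕) - 3/8) + 24) = -6*((-7/5 - 3/8) + 24) = -6*(-71/40 + 24) = -6*889/40 = -2667/20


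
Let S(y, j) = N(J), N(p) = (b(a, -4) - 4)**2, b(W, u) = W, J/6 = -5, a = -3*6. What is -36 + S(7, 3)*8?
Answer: 3836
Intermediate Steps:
a = -18
J = -30 (J = 6*(-5) = -30)
N(p) = 484 (N(p) = (-18 - 4)**2 = (-22)**2 = 484)
S(y, j) = 484
-36 + S(7, 3)*8 = -36 + 484*8 = -36 + 3872 = 3836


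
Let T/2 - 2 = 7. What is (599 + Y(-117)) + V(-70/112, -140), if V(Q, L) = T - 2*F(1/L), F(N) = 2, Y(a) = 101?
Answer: 714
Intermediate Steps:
T = 18 (T = 4 + 2*7 = 4 + 14 = 18)
V(Q, L) = 14 (V(Q, L) = 18 - 2*2 = 18 - 4 = 14)
(599 + Y(-117)) + V(-70/112, -140) = (599 + 101) + 14 = 700 + 14 = 714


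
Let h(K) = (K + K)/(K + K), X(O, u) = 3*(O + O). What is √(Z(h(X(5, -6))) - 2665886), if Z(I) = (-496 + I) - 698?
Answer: I*√2667079 ≈ 1633.1*I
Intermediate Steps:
X(O, u) = 6*O (X(O, u) = 3*(2*O) = 6*O)
h(K) = 1 (h(K) = (2*K)/((2*K)) = (2*K)*(1/(2*K)) = 1)
Z(I) = -1194 + I
√(Z(h(X(5, -6))) - 2665886) = √((-1194 + 1) - 2665886) = √(-1193 - 2665886) = √(-2667079) = I*√2667079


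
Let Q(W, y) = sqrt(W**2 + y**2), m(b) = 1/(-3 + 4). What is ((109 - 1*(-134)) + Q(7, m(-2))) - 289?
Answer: -46 + 5*sqrt(2) ≈ -38.929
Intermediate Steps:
m(b) = 1 (m(b) = 1/1 = 1)
((109 - 1*(-134)) + Q(7, m(-2))) - 289 = ((109 - 1*(-134)) + sqrt(7**2 + 1**2)) - 289 = ((109 + 134) + sqrt(49 + 1)) - 289 = (243 + sqrt(50)) - 289 = (243 + 5*sqrt(2)) - 289 = -46 + 5*sqrt(2)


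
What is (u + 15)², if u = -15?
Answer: 0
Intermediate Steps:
(u + 15)² = (-15 + 15)² = 0² = 0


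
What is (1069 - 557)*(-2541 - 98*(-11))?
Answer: -749056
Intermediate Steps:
(1069 - 557)*(-2541 - 98*(-11)) = 512*(-2541 + 1078) = 512*(-1463) = -749056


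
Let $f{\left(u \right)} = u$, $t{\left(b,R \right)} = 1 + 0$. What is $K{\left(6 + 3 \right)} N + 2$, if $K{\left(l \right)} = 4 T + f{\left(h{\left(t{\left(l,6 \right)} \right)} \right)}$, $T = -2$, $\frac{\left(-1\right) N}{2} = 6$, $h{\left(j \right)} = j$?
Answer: $86$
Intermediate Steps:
$t{\left(b,R \right)} = 1$
$N = -12$ ($N = \left(-2\right) 6 = -12$)
$K{\left(l \right)} = -7$ ($K{\left(l \right)} = 4 \left(-2\right) + 1 = -8 + 1 = -7$)
$K{\left(6 + 3 \right)} N + 2 = \left(-7\right) \left(-12\right) + 2 = 84 + 2 = 86$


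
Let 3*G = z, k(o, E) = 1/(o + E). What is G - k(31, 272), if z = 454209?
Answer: 45875108/303 ≈ 1.5140e+5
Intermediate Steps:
k(o, E) = 1/(E + o)
G = 151403 (G = (1/3)*454209 = 151403)
G - k(31, 272) = 151403 - 1/(272 + 31) = 151403 - 1/303 = 45875108/303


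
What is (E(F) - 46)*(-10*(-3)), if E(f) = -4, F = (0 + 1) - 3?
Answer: -1500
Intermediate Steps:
F = -2 (F = 1 - 3 = -2)
(E(F) - 46)*(-10*(-3)) = (-4 - 46)*(-10*(-3)) = -50*30 = -1500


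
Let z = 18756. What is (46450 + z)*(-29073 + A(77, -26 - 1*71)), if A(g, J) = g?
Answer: -1890713176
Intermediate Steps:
(46450 + z)*(-29073 + A(77, -26 - 1*71)) = (46450 + 18756)*(-29073 + 77) = 65206*(-28996) = -1890713176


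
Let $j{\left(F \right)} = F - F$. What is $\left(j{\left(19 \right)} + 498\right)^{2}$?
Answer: $248004$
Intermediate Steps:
$j{\left(F \right)} = 0$
$\left(j{\left(19 \right)} + 498\right)^{2} = \left(0 + 498\right)^{2} = 498^{2} = 248004$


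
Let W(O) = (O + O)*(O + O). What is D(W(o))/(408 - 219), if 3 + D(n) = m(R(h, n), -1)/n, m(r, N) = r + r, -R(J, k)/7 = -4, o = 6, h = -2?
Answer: -47/3402 ≈ -0.013815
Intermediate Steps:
W(O) = 4*O² (W(O) = (2*O)*(2*O) = 4*O²)
R(J, k) = 28 (R(J, k) = -7*(-4) = 28)
m(r, N) = 2*r
D(n) = -3 + 56/n (D(n) = -3 + (2*28)/n = -3 + 56/n)
D(W(o))/(408 - 219) = (-3 + 56/((4*6²)))/(408 - 219) = (-3 + 56/((4*36)))/189 = (-3 + 56/144)*(1/189) = (-3 + 56*(1/144))*(1/189) = (-3 + 7/18)*(1/189) = -47/18*1/189 = -47/3402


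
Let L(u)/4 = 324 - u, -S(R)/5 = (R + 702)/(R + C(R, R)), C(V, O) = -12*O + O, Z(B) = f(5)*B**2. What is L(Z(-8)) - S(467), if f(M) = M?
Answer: 13775/934 ≈ 14.748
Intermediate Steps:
Z(B) = 5*B**2
C(V, O) = -11*O
S(R) = (702 + R)/(2*R) (S(R) = -5*(R + 702)/(R - 11*R) = -5*(702 + R)/((-10*R)) = -5*(702 + R)*(-1/(10*R)) = -(-1)*(702 + R)/(2*R) = (702 + R)/(2*R))
L(u) = 1296 - 4*u (L(u) = 4*(324 - u) = 1296 - 4*u)
L(Z(-8)) - S(467) = (1296 - 20*(-8)**2) - (702 + 467)/(2*467) = (1296 - 20*64) - 1169/(2*467) = (1296 - 4*320) - 1*1169/934 = (1296 - 1280) - 1169/934 = 16 - 1169/934 = 13775/934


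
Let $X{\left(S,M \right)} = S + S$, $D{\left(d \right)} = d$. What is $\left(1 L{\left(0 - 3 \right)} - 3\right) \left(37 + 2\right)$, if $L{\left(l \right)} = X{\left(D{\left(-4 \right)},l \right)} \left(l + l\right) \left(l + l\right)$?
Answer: $-11349$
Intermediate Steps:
$X{\left(S,M \right)} = 2 S$
$L{\left(l \right)} = - 32 l^{2}$ ($L{\left(l \right)} = 2 \left(-4\right) \left(l + l\right) \left(l + l\right) = - 8 \cdot 2 l 2 l = - 8 \cdot 4 l^{2} = - 32 l^{2}$)
$\left(1 L{\left(0 - 3 \right)} - 3\right) \left(37 + 2\right) = \left(1 \left(- 32 \left(0 - 3\right)^{2}\right) - 3\right) \left(37 + 2\right) = \left(1 \left(- 32 \left(0 - 3\right)^{2}\right) - 3\right) 39 = \left(1 \left(- 32 \left(-3\right)^{2}\right) - 3\right) 39 = \left(1 \left(\left(-32\right) 9\right) - 3\right) 39 = \left(1 \left(-288\right) - 3\right) 39 = \left(-288 - 3\right) 39 = \left(-291\right) 39 = -11349$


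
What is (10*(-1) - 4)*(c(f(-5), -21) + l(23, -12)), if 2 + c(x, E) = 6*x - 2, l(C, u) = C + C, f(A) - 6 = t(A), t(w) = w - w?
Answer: -1092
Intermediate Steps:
t(w) = 0
f(A) = 6 (f(A) = 6 + 0 = 6)
l(C, u) = 2*C
c(x, E) = -4 + 6*x (c(x, E) = -2 + (6*x - 2) = -2 + (-2 + 6*x) = -4 + 6*x)
(10*(-1) - 4)*(c(f(-5), -21) + l(23, -12)) = (10*(-1) - 4)*((-4 + 6*6) + 2*23) = (-10 - 4)*((-4 + 36) + 46) = -14*(32 + 46) = -14*78 = -1092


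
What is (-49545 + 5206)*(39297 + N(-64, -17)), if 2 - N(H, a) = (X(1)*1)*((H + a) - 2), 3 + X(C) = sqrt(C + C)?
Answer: -1731437950 - 3680137*sqrt(2) ≈ -1.7366e+9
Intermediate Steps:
X(C) = -3 + sqrt(2)*sqrt(C) (X(C) = -3 + sqrt(C + C) = -3 + sqrt(2*C) = -3 + sqrt(2)*sqrt(C))
N(H, a) = 2 - (-3 + sqrt(2))*(-2 + H + a) (N(H, a) = 2 - (-3 + sqrt(2)*sqrt(1))*1*((H + a) - 2) = 2 - (-3 + sqrt(2)*1)*1*(-2 + H + a) = 2 - (-3 + sqrt(2))*1*(-2 + H + a) = 2 - (-3 + sqrt(2))*(-2 + H + a))
(-49545 + 5206)*(39297 + N(-64, -17)) = (-49545 + 5206)*(39297 + (-4 + 2*sqrt(2) - 64*(3 - sqrt(2)) - 17*(3 - sqrt(2)))) = -44339*(39297 + (-4 + 2*sqrt(2) + (-192 + 64*sqrt(2)) + (-51 + 17*sqrt(2)))) = -44339*(39297 + (-247 + 83*sqrt(2))) = -44339*(39050 + 83*sqrt(2)) = -1731437950 - 3680137*sqrt(2)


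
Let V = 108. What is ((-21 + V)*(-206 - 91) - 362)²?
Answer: 686492401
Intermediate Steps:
((-21 + V)*(-206 - 91) - 362)² = ((-21 + 108)*(-206 - 91) - 362)² = (87*(-297) - 362)² = (-25839 - 362)² = (-26201)² = 686492401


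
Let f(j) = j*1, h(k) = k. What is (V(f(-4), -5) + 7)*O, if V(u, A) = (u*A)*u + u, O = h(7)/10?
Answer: -539/10 ≈ -53.900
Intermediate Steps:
f(j) = j
O = 7/10 ≈ 0.70000
V(u, A) = u + A*u² (V(u, A) = (A*u)*u + u = A*u² + u = u + A*u²)
(V(f(-4), -5) + 7)*O = (-4*(1 - 5*(-4)) + 7)*(7/10) = (-4*(1 + 20) + 7)*(7/10) = (-4*21 + 7)*(7/10) = (-84 + 7)*(7/10) = -77*7/10 = -539/10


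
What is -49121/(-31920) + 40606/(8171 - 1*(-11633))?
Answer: 567233951/158035920 ≈ 3.5893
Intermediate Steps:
-49121/(-31920) + 40606/(8171 - 1*(-11633)) = -49121*(-1/31920) + 40606/(8171 + 11633) = 49121/31920 + 40606/19804 = 49121/31920 + 40606*(1/19804) = 49121/31920 + 20303/9902 = 567233951/158035920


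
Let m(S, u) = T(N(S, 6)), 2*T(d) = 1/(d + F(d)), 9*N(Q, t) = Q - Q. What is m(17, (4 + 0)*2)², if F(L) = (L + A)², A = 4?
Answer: 1/1024 ≈ 0.00097656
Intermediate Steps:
N(Q, t) = 0 (N(Q, t) = (Q - Q)/9 = (⅑)*0 = 0)
F(L) = (4 + L)² (F(L) = (L + 4)² = (4 + L)²)
T(d) = 1/(2*(d + (4 + d)²))
m(S, u) = 1/32 (m(S, u) = 1/(2*(0 + (4 + 0)²)) = 1/(2*(0 + 4²)) = 1/(2*(0 + 16)) = (½)/16 = (½)*(1/16) = 1/32)
m(17, (4 + 0)*2)² = (1/32)² = 1/1024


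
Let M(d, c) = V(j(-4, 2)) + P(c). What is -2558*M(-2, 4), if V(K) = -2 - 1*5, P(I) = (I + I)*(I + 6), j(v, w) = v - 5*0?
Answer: -186734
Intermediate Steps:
j(v, w) = v (j(v, w) = v + 0 = v)
P(I) = 2*I*(6 + I) (P(I) = (2*I)*(6 + I) = 2*I*(6 + I))
V(K) = -7 (V(K) = -2 - 5 = -7)
M(d, c) = -7 + 2*c*(6 + c)
-2558*M(-2, 4) = -2558*(-7 + 2*4*(6 + 4)) = -2558*(-7 + 2*4*10) = -2558*(-7 + 80) = -2558*73 = -186734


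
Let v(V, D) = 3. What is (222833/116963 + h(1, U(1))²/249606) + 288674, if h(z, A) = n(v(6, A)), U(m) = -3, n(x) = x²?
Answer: 19110650362053/66201058 ≈ 2.8868e+5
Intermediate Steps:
h(z, A) = 9 (h(z, A) = 3² = 9)
(222833/116963 + h(1, U(1))²/249606) + 288674 = (222833/116963 + 9²/249606) + 288674 = (222833*(1/116963) + 81*(1/249606)) + 288674 = (222833/116963 + 9/27734) + 288674 = 126144961/66201058 + 288674 = 19110650362053/66201058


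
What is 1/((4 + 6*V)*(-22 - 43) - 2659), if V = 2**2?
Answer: -1/4479 ≈ -0.00022326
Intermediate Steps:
V = 4
1/((4 + 6*V)*(-22 - 43) - 2659) = 1/((4 + 6*4)*(-22 - 43) - 2659) = 1/((4 + 24)*(-65) - 2659) = 1/(28*(-65) - 2659) = 1/(-1820 - 2659) = 1/(-4479) = -1/4479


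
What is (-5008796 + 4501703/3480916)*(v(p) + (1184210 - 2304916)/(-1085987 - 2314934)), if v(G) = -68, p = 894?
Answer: 2006284486850358961113/5919160161818 ≈ 3.3895e+8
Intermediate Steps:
(-5008796 + 4501703/3480916)*(v(p) + (1184210 - 2304916)/(-1085987 - 2314934)) = (-5008796 + 4501703/3480916)*(-68 + (1184210 - 2304916)/(-1085987 - 2314934)) = (-5008796 + 4501703*(1/3480916))*(-68 - 1120706/(-3400921)) = (-5008796 + 4501703/3480916)*(-68 - 1120706*(-1/3400921)) = -17435193635433*(-68 + 1120706/3400921)/3480916 = -17435193635433/3480916*(-230141922/3400921) = 2006284486850358961113/5919160161818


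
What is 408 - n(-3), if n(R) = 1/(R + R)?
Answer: 2449/6 ≈ 408.17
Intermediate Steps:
n(R) = 1/(2*R)
408 - n(-3) = 408 - 1/(2*(-3)) = 408 - (-1)/(2*3) = 408 - 1*(-⅙) = 408 + ⅙ = 2449/6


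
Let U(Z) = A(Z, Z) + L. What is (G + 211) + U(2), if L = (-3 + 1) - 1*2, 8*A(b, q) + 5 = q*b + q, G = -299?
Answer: -735/8 ≈ -91.875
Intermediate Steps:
A(b, q) = -5/8 + q/8 + b*q/8 (A(b, q) = -5/8 + (q*b + q)/8 = -5/8 + (b*q + q)/8 = -5/8 + (q + b*q)/8 = -5/8 + (q/8 + b*q/8) = -5/8 + q/8 + b*q/8)
L = -4 (L = -2 - 2 = -4)
U(Z) = -37/8 + Z/8 + Z²/8 (U(Z) = (-5/8 + Z/8 + Z*Z/8) - 4 = (-5/8 + Z/8 + Z²/8) - 4 = -37/8 + Z/8 + Z²/8)
(G + 211) + U(2) = (-299 + 211) + (-37/8 + (⅛)*2 + (⅛)*2²) = -88 + (-37/8 + ¼ + (⅛)*4) = -88 + (-37/8 + ¼ + ½) = -88 - 31/8 = -735/8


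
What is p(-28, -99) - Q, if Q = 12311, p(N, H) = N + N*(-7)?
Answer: -12143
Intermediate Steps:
p(N, H) = -6*N (p(N, H) = N - 7*N = -6*N)
p(-28, -99) - Q = -6*(-28) - 1*12311 = 168 - 12311 = -12143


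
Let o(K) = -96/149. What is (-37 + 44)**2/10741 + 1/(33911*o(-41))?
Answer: 157916935/34966852896 ≈ 0.0045162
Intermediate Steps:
o(K) = -96/149 (o(K) = -96*1/149 = -96/149)
(-37 + 44)**2/10741 + 1/(33911*o(-41)) = (-37 + 44)**2/10741 + 1/(33911*(-96/149)) = 7**2*(1/10741) + (1/33911)*(-149/96) = 49*(1/10741) - 149/3255456 = 49/10741 - 149/3255456 = 157916935/34966852896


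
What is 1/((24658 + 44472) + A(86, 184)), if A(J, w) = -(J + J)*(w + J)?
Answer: 1/22690 ≈ 4.4072e-5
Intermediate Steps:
A(J, w) = -2*J*(J + w)
1/((24658 + 44472) + A(86, 184)) = 1/((24658 + 44472) - 2*86*(86 + 184)) = 1/(69130 - 2*86*270) = 1/(69130 - 46440) = 1/22690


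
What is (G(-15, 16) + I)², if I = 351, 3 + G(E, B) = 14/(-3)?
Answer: 1060900/9 ≈ 1.1788e+5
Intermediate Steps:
G(E, B) = -23/3 (G(E, B) = -3 + 14/(-3) = -3 + 14*(-⅓) = -3 - 14/3 = -23/3)
(G(-15, 16) + I)² = (-23/3 + 351)² = (1030/3)² = 1060900/9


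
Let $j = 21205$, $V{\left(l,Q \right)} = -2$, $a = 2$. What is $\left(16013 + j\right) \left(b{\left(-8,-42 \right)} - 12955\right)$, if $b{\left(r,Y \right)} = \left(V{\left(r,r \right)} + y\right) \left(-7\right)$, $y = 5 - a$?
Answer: $-482419716$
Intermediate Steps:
$y = 3$ ($y = 5 - 2 = 3$)
$b{\left(r,Y \right)} = -7$ ($b{\left(r,Y \right)} = \left(-2 + 3\right) \left(-7\right) = 1 \left(-7\right) = -7$)
$\left(16013 + j\right) \left(b{\left(-8,-42 \right)} - 12955\right) = \left(16013 + 21205\right) \left(-7 - 12955\right) = 37218 \left(-12962\right) = -482419716$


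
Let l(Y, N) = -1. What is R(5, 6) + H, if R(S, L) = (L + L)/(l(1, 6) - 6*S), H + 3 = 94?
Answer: 2809/31 ≈ 90.613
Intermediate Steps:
H = 91 (H = -3 + 94 = 91)
R(S, L) = 2*L/(-1 - 6*S) (R(S, L) = (L + L)/(-1 - 6*S) = (2*L)/(-1 - 6*S) = 2*L/(-1 - 6*S))
R(5, 6) + H = -2*6/(1 + 6*5) + 91 = -2*6/(1 + 30) + 91 = -2*6/31 + 91 = -2*6*1/31 + 91 = -12/31 + 91 = 2809/31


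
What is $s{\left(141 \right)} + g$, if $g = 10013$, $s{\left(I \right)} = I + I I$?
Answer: $30035$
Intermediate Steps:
$s{\left(I \right)} = I + I^{2}$
$s{\left(141 \right)} + g = 141 \left(1 + 141\right) + 10013 = 141 \cdot 142 + 10013 = 20022 + 10013 = 30035$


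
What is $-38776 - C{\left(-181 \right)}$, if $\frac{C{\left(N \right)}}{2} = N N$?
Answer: $-104298$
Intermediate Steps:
$C{\left(N \right)} = 2 N^{2}$ ($C{\left(N \right)} = 2 N N = 2 N^{2}$)
$-38776 - C{\left(-181 \right)} = -38776 - 2 \left(-181\right)^{2} = -38776 - 2 \cdot 32761 = -38776 - 65522 = -104298$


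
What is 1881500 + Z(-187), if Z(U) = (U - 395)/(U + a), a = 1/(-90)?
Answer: 31667578880/16831 ≈ 1.8815e+6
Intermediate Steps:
a = -1/90 ≈ -0.011111
Z(U) = (-395 + U)/(-1/90 + U) (Z(U) = (U - 395)/(U - 1/90) = (-395 + U)/(-1/90 + U))
1881500 + Z(-187) = 1881500 + 90*(-395 - 187)/(-1 + 90*(-187)) = 1881500 + 90*(-582)/(-1 - 16830) = 1881500 + 90*(-582)/(-16831) = 1881500 + 90*(-1/16831)*(-582) = 1881500 + 52380/16831 = 31667578880/16831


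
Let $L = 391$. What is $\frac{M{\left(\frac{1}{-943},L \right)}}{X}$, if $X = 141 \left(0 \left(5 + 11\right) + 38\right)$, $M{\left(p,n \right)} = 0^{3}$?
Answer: $0$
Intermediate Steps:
$M{\left(p,n \right)} = 0$
$X = 5358$ ($X = 141 \left(0 \cdot 16 + 38\right) = 141 \left(0 + 38\right) = 141 \cdot 38 = 5358$)
$\frac{M{\left(\frac{1}{-943},L \right)}}{X} = \frac{0}{5358} = 0 \cdot \frac{1}{5358} = 0$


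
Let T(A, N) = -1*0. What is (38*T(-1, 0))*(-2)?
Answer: 0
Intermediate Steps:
T(A, N) = 0
(38*T(-1, 0))*(-2) = (38*0)*(-2) = 0*(-2) = 0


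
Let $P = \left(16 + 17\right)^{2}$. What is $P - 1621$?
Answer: $-532$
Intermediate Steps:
$P = 1089$ ($P = 33^{2} = 1089$)
$P - 1621 = 1089 - 1621 = -532$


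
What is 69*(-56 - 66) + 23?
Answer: -8395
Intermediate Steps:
69*(-56 - 66) + 23 = 69*(-122) + 23 = -8418 + 23 = -8395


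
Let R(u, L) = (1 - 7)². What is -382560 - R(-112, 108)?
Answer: -382596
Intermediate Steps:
R(u, L) = 36 (R(u, L) = (-6)² = 36)
-382560 - R(-112, 108) = -382560 - 1*36 = -382560 - 36 = -382596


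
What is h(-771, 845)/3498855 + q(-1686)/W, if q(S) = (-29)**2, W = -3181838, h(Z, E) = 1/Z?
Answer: -2268699251243/8583380932322790 ≈ -0.00026431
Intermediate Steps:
q(S) = 841
h(-771, 845)/3498855 + q(-1686)/W = 1/(-771*3498855) + 841/(-3181838) = -1/771*1/3498855 + 841*(-1/3181838) = -1/2697617205 - 841/3181838 = -2268699251243/8583380932322790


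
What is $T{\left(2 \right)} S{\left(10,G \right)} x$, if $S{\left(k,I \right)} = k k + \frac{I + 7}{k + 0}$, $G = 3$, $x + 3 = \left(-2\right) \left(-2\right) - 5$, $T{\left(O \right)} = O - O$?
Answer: $0$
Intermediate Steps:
$T{\left(O \right)} = 0$
$x = -4$ ($x = -3 - 1 = -4$)
$S{\left(k,I \right)} = k^{2} + \frac{7 + I}{k}$
$T{\left(2 \right)} S{\left(10,G \right)} x = 0 \frac{7 + 3 + 10^{3}}{10} \left(-4\right) = 0 \frac{7 + 3 + 1000}{10} \left(-4\right) = 0 \cdot \frac{1}{10} \cdot 1010 \left(-4\right) = 0 \cdot 101 \left(-4\right) = 0 \left(-4\right) = 0$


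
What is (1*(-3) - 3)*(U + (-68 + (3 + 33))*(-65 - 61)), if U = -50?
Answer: -23892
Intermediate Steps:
(1*(-3) - 3)*(U + (-68 + (3 + 33))*(-65 - 61)) = (1*(-3) - 3)*(-50 + (-68 + (3 + 33))*(-65 - 61)) = (-3 - 3)*(-50 + (-68 + 36)*(-126)) = -6*(-50 - 32*(-126)) = -6*(-50 + 4032) = -6*3982 = -23892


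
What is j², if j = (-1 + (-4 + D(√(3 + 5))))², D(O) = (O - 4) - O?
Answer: 6561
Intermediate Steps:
D(O) = -4 (D(O) = (-4 + O) - O = -4)
j = 81 (j = (-1 + (-4 - 4))² = (-1 - 8)² = (-9)² = 81)
j² = 81² = 6561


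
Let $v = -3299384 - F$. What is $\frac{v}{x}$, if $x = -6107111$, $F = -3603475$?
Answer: $- \frac{304091}{6107111} \approx -0.049793$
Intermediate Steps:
$v = 304091$ ($v = -3299384 - -3603475 = -3299384 + 3603475 = 304091$)
$\frac{v}{x} = \frac{304091}{-6107111} = 304091 \left(- \frac{1}{6107111}\right) = - \frac{304091}{6107111}$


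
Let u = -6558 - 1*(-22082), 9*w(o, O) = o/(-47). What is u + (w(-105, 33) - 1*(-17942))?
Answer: 4718741/141 ≈ 33466.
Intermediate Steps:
w(o, O) = -o/423 (w(o, O) = (o/(-47))/9 = (o*(-1/47))/9 = (-o/47)/9 = -o/423)
u = 15524 (u = -6558 + 22082 = 15524)
u + (w(-105, 33) - 1*(-17942)) = 15524 + (-1/423*(-105) - 1*(-17942)) = 15524 + (35/141 + 17942) = 15524 + 2529857/141 = 4718741/141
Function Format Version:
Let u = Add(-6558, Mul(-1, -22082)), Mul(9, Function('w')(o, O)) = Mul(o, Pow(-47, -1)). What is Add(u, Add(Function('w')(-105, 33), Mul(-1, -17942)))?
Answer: Rational(4718741, 141) ≈ 33466.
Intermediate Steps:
Function('w')(o, O) = Mul(Rational(-1, 423), o) (Function('w')(o, O) = Mul(Rational(1, 9), Mul(o, Pow(-47, -1))) = Mul(Rational(1, 9), Mul(o, Rational(-1, 47))) = Mul(Rational(1, 9), Mul(Rational(-1, 47), o)) = Mul(Rational(-1, 423), o))
u = 15524 (u = Add(-6558, 22082) = 15524)
Add(u, Add(Function('w')(-105, 33), Mul(-1, -17942))) = Add(15524, Add(Mul(Rational(-1, 423), -105), Mul(-1, -17942))) = Add(15524, Add(Rational(35, 141), 17942)) = Add(15524, Rational(2529857, 141)) = Rational(4718741, 141)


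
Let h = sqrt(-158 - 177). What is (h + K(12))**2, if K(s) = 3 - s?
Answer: (9 - I*sqrt(335))**2 ≈ -254.0 - 329.45*I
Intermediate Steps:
h = I*sqrt(335) (h = sqrt(-335) = I*sqrt(335) ≈ 18.303*I)
(h + K(12))**2 = (I*sqrt(335) + (3 - 1*12))**2 = (I*sqrt(335) + (3 - 12))**2 = (I*sqrt(335) - 9)**2 = (-9 + I*sqrt(335))**2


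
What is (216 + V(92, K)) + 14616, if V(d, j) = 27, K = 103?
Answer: 14859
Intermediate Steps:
(216 + V(92, K)) + 14616 = (216 + 27) + 14616 = 243 + 14616 = 14859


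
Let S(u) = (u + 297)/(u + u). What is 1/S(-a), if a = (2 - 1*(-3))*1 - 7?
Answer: 4/299 ≈ 0.013378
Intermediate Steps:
a = -2 (a = (2 + 3)*1 - 7 = 5*1 - 7 = 5 - 7 = -2)
S(u) = (297 + u)/(2*u) (S(u) = (297 + u)/((2*u)) = (297 + u)*(1/(2*u)) = (297 + u)/(2*u))
1/S(-a) = 1/((297 - 1*(-2))/(2*((-1*(-2))))) = 1/((1/2)*(297 + 2)/2) = 1/((1/2)*(1/2)*299) = 1/(299/4) = 4/299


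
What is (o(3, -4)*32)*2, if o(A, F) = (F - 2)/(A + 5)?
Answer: -48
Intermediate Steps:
o(A, F) = (-2 + F)/(5 + A)
(o(3, -4)*32)*2 = (((-2 - 4)/(5 + 3))*32)*2 = ((-6/8)*32)*2 = (((⅛)*(-6))*32)*2 = -¾*32*2 = -24*2 = -48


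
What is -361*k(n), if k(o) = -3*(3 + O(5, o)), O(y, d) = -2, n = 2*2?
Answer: 1083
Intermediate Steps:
n = 4
k(o) = -3 (k(o) = -3*(3 - 2) = -3*1 = -3)
-361*k(n) = -361*(-3) = 1083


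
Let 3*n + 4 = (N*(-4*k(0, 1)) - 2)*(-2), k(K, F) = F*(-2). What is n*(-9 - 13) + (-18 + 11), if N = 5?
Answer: 1739/3 ≈ 579.67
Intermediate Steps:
k(K, F) = -2*F
n = -80/3 (n = -4/3 + ((5*(-(-8)) - 2)*(-2))/3 = -4/3 + ((5*(-4*(-2)) - 2)*(-2))/3 = -4/3 + ((5*8 - 2)*(-2))/3 = -4/3 + ((40 - 2)*(-2))/3 = -4/3 + (38*(-2))/3 = -4/3 + (1/3)*(-76) = -4/3 - 76/3 = -80/3 ≈ -26.667)
n*(-9 - 13) + (-18 + 11) = -80*(-9 - 13)/3 + (-18 + 11) = -80/3*(-22) - 7 = 1760/3 - 7 = 1739/3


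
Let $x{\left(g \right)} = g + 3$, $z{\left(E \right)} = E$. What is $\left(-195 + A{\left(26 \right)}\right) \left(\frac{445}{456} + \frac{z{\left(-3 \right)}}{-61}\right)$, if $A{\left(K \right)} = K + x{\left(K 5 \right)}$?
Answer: $- \frac{85539}{2318} \approx -36.902$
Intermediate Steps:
$x{\left(g \right)} = 3 + g$
$A{\left(K \right)} = 3 + 6 K$ ($A{\left(K \right)} = K + \left(3 + K 5\right) = K + \left(3 + 5 K\right) = 3 + 6 K$)
$\left(-195 + A{\left(26 \right)}\right) \left(\frac{445}{456} + \frac{z{\left(-3 \right)}}{-61}\right) = \left(-195 + \left(3 + 6 \cdot 26\right)\right) \left(\frac{445}{456} - \frac{3}{-61}\right) = \left(-195 + \left(3 + 156\right)\right) \left(445 \cdot \frac{1}{456} - - \frac{3}{61}\right) = \left(-195 + 159\right) \left(\frac{445}{456} + \frac{3}{61}\right) = \left(-36\right) \frac{28513}{27816} = - \frac{85539}{2318}$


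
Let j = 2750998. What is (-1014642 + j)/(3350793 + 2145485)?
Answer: 868178/2748139 ≈ 0.31592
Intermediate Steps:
(-1014642 + j)/(3350793 + 2145485) = (-1014642 + 2750998)/(3350793 + 2145485) = 1736356/5496278 = 1736356*(1/5496278) = 868178/2748139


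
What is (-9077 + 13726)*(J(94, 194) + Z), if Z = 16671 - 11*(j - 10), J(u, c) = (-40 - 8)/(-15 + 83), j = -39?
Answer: 1360102142/17 ≈ 8.0006e+7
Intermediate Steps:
J(u, c) = -12/17 (J(u, c) = -48/68 = -48*1/68 = -12/17)
Z = 17210 (Z = 16671 - 11*(-39 - 10) = 16671 - 11*(-49) = 16671 - 1*(-539) = 16671 + 539 = 17210)
(-9077 + 13726)*(J(94, 194) + Z) = (-9077 + 13726)*(-12/17 + 17210) = 4649*(292558/17) = 1360102142/17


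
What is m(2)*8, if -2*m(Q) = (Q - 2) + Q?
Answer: -8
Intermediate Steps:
m(Q) = 1 - Q (m(Q) = -((Q - 2) + Q)/2 = -((-2 + Q) + Q)/2 = -(-2 + 2*Q)/2 = 1 - Q)
m(2)*8 = (1 - 1*2)*8 = (1 - 2)*8 = -1*8 = -8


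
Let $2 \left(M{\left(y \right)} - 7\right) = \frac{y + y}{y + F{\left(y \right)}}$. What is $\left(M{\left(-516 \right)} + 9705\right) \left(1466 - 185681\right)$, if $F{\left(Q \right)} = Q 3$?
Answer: $- \frac{7156568535}{4} \approx -1.7891 \cdot 10^{9}$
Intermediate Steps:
$F{\left(Q \right)} = 3 Q$
$M{\left(y \right)} = \frac{29}{4}$ ($M{\left(y \right)} = 7 + \frac{\left(y + y\right) \frac{1}{y + 3 y}}{2} = 7 + \frac{2 y \frac{1}{4 y}}{2} = 7 + \frac{1}{2} \cdot \frac{1}{2} = 7 + \frac{1}{4} = \frac{29}{4}$)
$\left(M{\left(-516 \right)} + 9705\right) \left(1466 - 185681\right) = \left(\frac{29}{4} + 9705\right) \left(1466 - 185681\right) = \frac{38849}{4} \left(-184215\right) = - \frac{7156568535}{4}$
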